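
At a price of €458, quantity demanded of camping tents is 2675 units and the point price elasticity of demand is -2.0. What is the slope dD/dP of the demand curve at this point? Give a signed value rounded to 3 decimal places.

Ed = (dD/dP)·(P/D) ⇒ dD/dP = Ed·D/P = (-2.0)·2675/458 = -11.68122…

-11.681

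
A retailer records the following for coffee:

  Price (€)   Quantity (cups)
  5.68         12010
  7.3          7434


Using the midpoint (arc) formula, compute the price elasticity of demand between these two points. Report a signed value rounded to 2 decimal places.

%ΔQ = (7434 − 12010) / [(12010 + 7434)/2] = -4576/9722 = -0.470685…
%ΔP = (7.3 − 5.68) / [(5.68 + 7.3)/2] = 1.62/6.49 = 0.249614…
Arc Ed = %ΔQ / %ΔP = (-4576/9722) / (1.62/6.49) = -1.8856…

-1.89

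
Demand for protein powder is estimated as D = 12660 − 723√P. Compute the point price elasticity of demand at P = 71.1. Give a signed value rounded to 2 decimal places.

dD/dP = −723/(2√P) = -42.872. At P = 71.1, D = 6563.61.
Ed = (dD/dP)·(P/D) = (-42.872) × (71.1/6563.61) = -0.4644…

-0.46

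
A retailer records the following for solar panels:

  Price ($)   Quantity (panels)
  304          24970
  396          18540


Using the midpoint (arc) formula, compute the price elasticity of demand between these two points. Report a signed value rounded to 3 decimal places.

-1.124

%ΔQ = (18540 − 24970) / [(24970 + 18540)/2] = -6430/21755 = -0.295564…
%ΔP = (396 − 304) / [(304 + 396)/2] = 92/350 = 0.262857…
Arc Ed = %ΔQ / %ΔP = (-6430/21755) / (92/350) = -1.12442…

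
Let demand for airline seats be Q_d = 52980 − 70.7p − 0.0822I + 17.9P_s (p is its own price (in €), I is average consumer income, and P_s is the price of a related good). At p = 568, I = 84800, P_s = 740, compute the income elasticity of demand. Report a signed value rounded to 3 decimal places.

-0.365

At the given values, Q_d = 52980 − 70.7(568) − 0.0822(84800) + 17.9(740) = 19097.84.
∂Q_d/∂I = -0.0822.
E = (-0.0822) × (84800/19097.84) = -0.36499…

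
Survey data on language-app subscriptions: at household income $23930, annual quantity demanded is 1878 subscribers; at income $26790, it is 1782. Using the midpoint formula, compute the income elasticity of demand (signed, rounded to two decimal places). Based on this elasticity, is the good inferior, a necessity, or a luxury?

-0.47; inferior

%ΔQ = (1782 − 1878)/[( 1878 + 1782)/2] = -96/1830 = -0.052459…
%ΔIncome = (26790 − 23930)/[( 23930 + 26790)/2] = 2860/25360 = 0.112776…
E_income = (-96/1830) / (2860/25360) = -0.4651…
E_income < 0 ⇒ inferior good.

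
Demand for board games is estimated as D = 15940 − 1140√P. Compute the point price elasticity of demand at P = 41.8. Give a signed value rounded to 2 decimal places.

dD/dP = −1140/(2√P) = -88.1631. At P = 41.8, D = 8569.57.
Ed = (dD/dP)·(P/D) = (-88.1631) × (41.8/8569.57) = -0.4300…

-0.43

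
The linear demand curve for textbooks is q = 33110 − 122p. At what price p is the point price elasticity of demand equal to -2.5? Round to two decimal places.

Ed = −122p/(33110 − 122p). Set this equal to -2.5:
122p = 2.5·(33110 − 122p) ⇒ 122p(1 + 2.5) = 2.5·33110
p = 2.5·33110 / (122·3.5) = 193.8524…

193.85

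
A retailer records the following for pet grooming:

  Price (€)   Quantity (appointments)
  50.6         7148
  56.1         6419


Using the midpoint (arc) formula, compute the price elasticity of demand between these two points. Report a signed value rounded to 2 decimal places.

%ΔQ = (6419 − 7148) / [(7148 + 6419)/2] = -729/6783.5 = -0.107466…
%ΔP = (56.1 − 50.6) / [(50.6 + 56.1)/2] = 5.5/53.35 = 0.103092…
Arc Ed = %ΔQ / %ΔP = (-729/6783.5) / (5.5/53.35) = -1.0424…

-1.04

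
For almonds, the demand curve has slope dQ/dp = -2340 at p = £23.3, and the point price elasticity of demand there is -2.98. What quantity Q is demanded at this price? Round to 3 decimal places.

Ed = (dQ/dp)·(p/Q) ⇒ Q = (dQ/dp)·p/Ed = (-2340)·23.3/(-2.98) = 18295.97315…

18295.973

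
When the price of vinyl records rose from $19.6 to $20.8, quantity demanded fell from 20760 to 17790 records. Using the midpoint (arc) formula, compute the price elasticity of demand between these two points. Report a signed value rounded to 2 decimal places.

-2.59

%ΔQ = (17790 − 20760) / [(20760 + 17790)/2] = -2970/19275 = -0.154085…
%ΔP = (20.8 − 19.6) / [(19.6 + 20.8)/2] = 1.2/20.2 = 0.059405…
Arc Ed = %ΔQ / %ΔP = (-2970/19275) / (1.2/20.2) = -2.5937…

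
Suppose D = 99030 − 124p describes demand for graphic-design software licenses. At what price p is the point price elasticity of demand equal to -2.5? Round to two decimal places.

Ed = −124p/(99030 − 124p). Set this equal to -2.5:
124p = 2.5·(99030 − 124p) ⇒ 124p(1 + 2.5) = 2.5·99030
p = 2.5·99030 / (124·3.5) = 570.4493…

570.45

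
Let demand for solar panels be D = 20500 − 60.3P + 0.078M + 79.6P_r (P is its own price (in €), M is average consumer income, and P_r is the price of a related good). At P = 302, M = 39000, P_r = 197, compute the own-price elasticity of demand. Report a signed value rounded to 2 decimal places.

-0.87

At the given values, D = 20500 − 60.3(302) + 0.078(39000) + 79.6(197) = 21012.6.
∂D/∂P = −60.3.
E = (-60.3) × (302/21012.6) = -0.8666…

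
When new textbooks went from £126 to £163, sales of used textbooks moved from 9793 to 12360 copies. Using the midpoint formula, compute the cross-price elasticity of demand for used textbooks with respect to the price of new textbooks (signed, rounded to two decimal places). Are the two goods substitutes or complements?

%ΔQ_{used textbooks} = (12360 − 9793)/avg = 2567/11076.5 = 0.231751…
%ΔP_{new textbooks} = (163 − 126)/avg = 37/144.5 = 0.256055…
E_cross = (2567/11076.5) / (37/144.5) = 0.9050…
E_cross > 0 ⇒ the goods are substitutes.

0.91; substitutes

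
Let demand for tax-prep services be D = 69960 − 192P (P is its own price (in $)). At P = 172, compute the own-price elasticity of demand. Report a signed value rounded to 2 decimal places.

At the given values, D = 69960 − 192(172) = 36936.
∂D/∂P = −192.
E = (-192) × (172/36936) = -0.8940…

-0.89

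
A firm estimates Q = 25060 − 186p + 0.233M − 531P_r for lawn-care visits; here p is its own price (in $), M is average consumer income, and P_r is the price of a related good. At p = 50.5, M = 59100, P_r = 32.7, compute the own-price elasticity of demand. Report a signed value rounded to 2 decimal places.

At the given values, Q = 25060 − 186(50.5) + 0.233(59100) − 531(32.7) = 12073.6.
∂Q/∂p = −186.
E = (-186) × (50.5/12073.6) = -0.7779…

-0.78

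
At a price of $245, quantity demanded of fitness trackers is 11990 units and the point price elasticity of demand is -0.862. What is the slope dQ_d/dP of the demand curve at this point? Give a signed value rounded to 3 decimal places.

-42.185

Ed = (dQ_d/dP)·(P/Q_d) ⇒ dQ_d/dP = Ed·Q_d/P = (-0.862)·11990/245 = -42.18522…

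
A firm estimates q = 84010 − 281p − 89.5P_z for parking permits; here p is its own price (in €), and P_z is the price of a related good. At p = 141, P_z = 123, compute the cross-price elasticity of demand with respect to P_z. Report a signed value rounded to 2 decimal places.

-0.33

At the given values, q = 84010 − 281(141) − 89.5(123) = 33380.5.
∂q/∂P_z = -89.5.
E = (-89.5) × (123/33380.5) = -0.3297…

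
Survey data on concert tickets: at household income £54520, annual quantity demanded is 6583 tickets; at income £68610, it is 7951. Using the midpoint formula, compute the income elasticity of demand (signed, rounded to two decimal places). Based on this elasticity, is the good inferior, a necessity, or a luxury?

%ΔQ = (7951 − 6583)/[( 6583 + 7951)/2] = 1368/7267 = 0.188248…
%ΔIncome = (68610 − 54520)/[( 54520 + 68610)/2] = 14090/61565 = 0.228863…
E_income = (1368/7267) / (14090/61565) = 0.8225…
0 < E_income < 1 ⇒ normal good, necessity.

0.82; necessity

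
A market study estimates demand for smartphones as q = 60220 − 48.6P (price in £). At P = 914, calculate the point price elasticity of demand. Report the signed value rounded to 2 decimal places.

dq/dP = −48.6. At P = 914, q = 60220 − 48.6(914) = 15799.6.
Ed = (dq/dP)·(P/q) = −48.6 × (914/15799.6) = -2.8114…

-2.81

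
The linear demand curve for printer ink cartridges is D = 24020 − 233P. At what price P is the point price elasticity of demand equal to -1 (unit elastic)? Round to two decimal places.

Ed = −233P/(24020 − 233P). Set this equal to -1:
233P = 1·(24020 − 233P) ⇒ 233P(1 + 1) = 1·24020
P = 1·24020 / (233·2) = 51.5450…

51.55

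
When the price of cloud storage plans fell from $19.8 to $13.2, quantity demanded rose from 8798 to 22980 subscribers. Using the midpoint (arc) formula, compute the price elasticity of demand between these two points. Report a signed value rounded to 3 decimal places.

-2.231

%ΔQ = (22980 − 8798) / [(8798 + 22980)/2] = 14182/15889 = 0.892567…
%ΔP = (13.2 − 19.8) / [(19.8 + 13.2)/2] = -6.6/16.5 = -0.4
Arc Ed = %ΔQ / %ΔP = (14182/15889) / (-6.6/16.5) = -2.23141…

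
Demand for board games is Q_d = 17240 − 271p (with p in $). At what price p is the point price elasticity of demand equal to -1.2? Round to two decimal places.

34.70

Ed = −271p/(17240 − 271p). Set this equal to -1.2:
271p = 1.2·(17240 − 271p) ⇒ 271p(1 + 1.2) = 1.2·17240
p = 1.2·17240 / (271·2.2) = 34.6997…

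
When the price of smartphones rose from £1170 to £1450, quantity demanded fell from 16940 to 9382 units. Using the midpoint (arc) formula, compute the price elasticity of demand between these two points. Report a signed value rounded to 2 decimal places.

%ΔQ = (9382 − 16940) / [(16940 + 9382)/2] = -7558/13161 = -0.574272…
%ΔP = (1450 − 1170) / [(1170 + 1450)/2] = 280/1310 = 0.213740…
Arc Ed = %ΔQ / %ΔP = (-7558/13161) / (280/1310) = -2.6867…

-2.69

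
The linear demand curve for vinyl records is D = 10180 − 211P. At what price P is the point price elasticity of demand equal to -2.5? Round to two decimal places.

Ed = −211P/(10180 − 211P). Set this equal to -2.5:
211P = 2.5·(10180 − 211P) ⇒ 211P(1 + 2.5) = 2.5·10180
P = 2.5·10180 / (211·3.5) = 34.4617…

34.46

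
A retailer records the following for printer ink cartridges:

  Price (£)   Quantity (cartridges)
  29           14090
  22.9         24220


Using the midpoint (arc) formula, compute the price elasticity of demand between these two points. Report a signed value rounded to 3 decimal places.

%ΔQ = (24220 − 14090) / [(14090 + 24220)/2] = 10130/19155 = 0.528843…
%ΔP = (22.9 − 29) / [(29 + 22.9)/2] = -6.1/25.95 = -0.235067…
Arc Ed = %ΔQ / %ΔP = (10130/19155) / (-6.1/25.95) = -2.24975…

-2.250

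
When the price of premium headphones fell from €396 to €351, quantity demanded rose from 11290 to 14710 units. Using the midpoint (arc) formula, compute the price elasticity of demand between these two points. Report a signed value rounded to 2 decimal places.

%ΔQ = (14710 − 11290) / [(11290 + 14710)/2] = 3420/13000 = 0.263076…
%ΔP = (351 − 396) / [(396 + 351)/2] = -45/373.5 = -0.120481…
Arc Ed = %ΔQ / %ΔP = (3420/13000) / (-45/373.5) = -2.1835…

-2.18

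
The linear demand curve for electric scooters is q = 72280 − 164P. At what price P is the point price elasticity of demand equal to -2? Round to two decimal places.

293.82

Ed = −164P/(72280 − 164P). Set this equal to -2:
164P = 2·(72280 − 164P) ⇒ 164P(1 + 2) = 2·72280
P = 2·72280 / (164·3) = 293.8211…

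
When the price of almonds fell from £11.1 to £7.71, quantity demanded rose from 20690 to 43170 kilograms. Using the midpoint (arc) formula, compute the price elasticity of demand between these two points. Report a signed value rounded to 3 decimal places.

%ΔQ = (43170 − 20690) / [(20690 + 43170)/2] = 22480/31930 = 0.704040…
%ΔP = (7.71 − 11.1) / [(11.1 + 7.71)/2] = -3.39/9.405 = -0.360446…
Arc Ed = %ΔQ / %ΔP = (22480/31930) / (-3.39/9.405) = -1.95324…

-1.953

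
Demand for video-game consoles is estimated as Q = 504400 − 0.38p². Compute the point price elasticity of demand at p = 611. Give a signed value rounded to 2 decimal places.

-0.78

dQ/dp = −2·0.38·p = -464.36. At p = 611, Q = 362538.02.
Ed = (dQ/dp)·(p/Q) = (-464.36) × (611/362538.02) = -0.7826…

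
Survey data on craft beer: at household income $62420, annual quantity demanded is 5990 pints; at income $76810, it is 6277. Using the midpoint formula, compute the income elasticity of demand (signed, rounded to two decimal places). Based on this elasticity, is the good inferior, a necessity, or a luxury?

0.23; necessity

%ΔQ = (6277 − 5990)/[( 5990 + 6277)/2] = 287/6133.5 = 0.046792…
%ΔIncome = (76810 − 62420)/[( 62420 + 76810)/2] = 14390/69615 = 0.206708…
E_income = (287/6133.5) / (14390/69615) = 0.2263…
0 < E_income < 1 ⇒ normal good, necessity.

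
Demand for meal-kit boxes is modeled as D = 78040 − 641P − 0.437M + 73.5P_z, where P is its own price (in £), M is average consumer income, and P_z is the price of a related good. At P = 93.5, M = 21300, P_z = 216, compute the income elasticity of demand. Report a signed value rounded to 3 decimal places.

At the given values, D = 78040 − 641(93.5) − 0.437(21300) + 73.5(216) = 24674.4.
∂D/∂M = -0.437.
E = (-0.437) × (21300/24674.4) = -0.37723…

-0.377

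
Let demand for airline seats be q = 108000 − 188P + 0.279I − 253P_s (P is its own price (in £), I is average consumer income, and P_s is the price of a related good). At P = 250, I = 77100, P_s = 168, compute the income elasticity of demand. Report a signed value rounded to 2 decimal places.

0.54

At the given values, q = 108000 − 188(250) + 0.279(77100) − 253(168) = 40006.9.
∂q/∂I = 0.279.
E = (0.279) × (77100/40006.9) = 0.5376…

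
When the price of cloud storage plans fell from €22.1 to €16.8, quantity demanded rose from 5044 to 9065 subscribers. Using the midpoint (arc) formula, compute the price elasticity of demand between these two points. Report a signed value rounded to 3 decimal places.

-2.092

%ΔQ = (9065 − 5044) / [(5044 + 9065)/2] = 4021/7054.5 = 0.569990…
%ΔP = (16.8 − 22.1) / [(22.1 + 16.8)/2] = -5.3/19.45 = -0.272493…
Arc Ed = %ΔQ / %ΔP = (4021/7054.5) / (-5.3/19.45) = -2.09175…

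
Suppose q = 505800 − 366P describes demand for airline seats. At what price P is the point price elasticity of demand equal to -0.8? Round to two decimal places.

614.21

Ed = −366P/(505800 − 366P). Set this equal to -0.8:
366P = 0.8·(505800 − 366P) ⇒ 366P(1 + 0.8) = 0.8·505800
P = 0.8·505800 / (366·1.8) = 614.2076…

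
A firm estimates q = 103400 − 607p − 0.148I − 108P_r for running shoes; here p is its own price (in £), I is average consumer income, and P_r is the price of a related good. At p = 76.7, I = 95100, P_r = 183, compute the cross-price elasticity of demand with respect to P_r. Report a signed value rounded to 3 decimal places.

At the given values, q = 103400 − 607(76.7) − 0.148(95100) − 108(183) = 23004.3.
∂q/∂P_r = -108.
E = (-108) × (183/23004.3) = -0.85914…

-0.859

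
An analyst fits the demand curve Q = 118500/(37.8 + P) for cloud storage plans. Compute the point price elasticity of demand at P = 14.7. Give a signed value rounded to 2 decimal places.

-0.28

dQ/dP = −118500/(37.8 + P)² = -42.9932. At P = 14.7, Q = 2257.14.
Ed = (dQ/dP)·(P/Q) = (-42.9932) × (14.7/2257.14) = -0.28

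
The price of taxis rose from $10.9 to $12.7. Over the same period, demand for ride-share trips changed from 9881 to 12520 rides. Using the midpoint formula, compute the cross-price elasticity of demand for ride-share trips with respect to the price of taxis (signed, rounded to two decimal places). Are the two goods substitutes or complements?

1.54; substitutes

%ΔQ_{ride-share trips} = (12520 − 9881)/avg = 2639/11200.5 = 0.235614…
%ΔP_{taxis} = (12.7 − 10.9)/avg = 1.8/11.8 = 0.152542…
E_cross = (2639/11200.5) / (1.8/11.8) = 1.5445…
E_cross > 0 ⇒ the goods are substitutes.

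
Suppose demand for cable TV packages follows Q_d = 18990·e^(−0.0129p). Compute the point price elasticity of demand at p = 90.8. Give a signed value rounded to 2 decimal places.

dQ_d/dp = −0.0129·Q_d = -75.9306. At p = 90.8, Q_d = 5886.09.
Ed = (dQ_d/dp)·(p/Q_d) = (-75.9306) × (90.8/5886.09) = -1.1713…

-1.17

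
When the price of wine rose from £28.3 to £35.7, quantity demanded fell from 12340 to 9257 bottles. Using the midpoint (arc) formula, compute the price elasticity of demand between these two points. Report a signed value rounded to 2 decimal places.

-1.23

%ΔQ = (9257 − 12340) / [(12340 + 9257)/2] = -3083/10798.5 = -0.285502…
%ΔP = (35.7 − 28.3) / [(28.3 + 35.7)/2] = 7.4/32 = 0.23125
Arc Ed = %ΔQ / %ΔP = (-3083/10798.5) / (7.4/32) = -1.2346…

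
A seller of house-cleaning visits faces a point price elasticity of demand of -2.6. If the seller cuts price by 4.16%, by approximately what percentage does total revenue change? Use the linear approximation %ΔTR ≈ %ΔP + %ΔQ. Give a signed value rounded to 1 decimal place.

%ΔQ ≈ Ed × %ΔP = (-2.6) × (-4.16%) = +10.8160%
%ΔTR ≈ %ΔP + %ΔQ = (-4.16%) + (+10.8160%) = +6.6560%

+6.7%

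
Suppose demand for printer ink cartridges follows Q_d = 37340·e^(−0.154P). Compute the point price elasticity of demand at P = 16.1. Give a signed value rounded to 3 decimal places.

dQ_d/dP = −0.154·Q_d = -481.843. At P = 16.1, Q_d = 3128.85.
Ed = (dQ_d/dP)·(P/Q_d) = (-481.843) × (16.1/3128.85) = -2.4794

-2.479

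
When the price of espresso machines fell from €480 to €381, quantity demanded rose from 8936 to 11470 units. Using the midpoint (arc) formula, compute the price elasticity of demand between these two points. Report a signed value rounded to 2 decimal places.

-1.08

%ΔQ = (11470 − 8936) / [(8936 + 11470)/2] = 2534/10203 = 0.248358…
%ΔP = (381 − 480) / [(480 + 381)/2] = -99/430.5 = -0.229965…
Arc Ed = %ΔQ / %ΔP = (2534/10203) / (-99/430.5) = -1.0799…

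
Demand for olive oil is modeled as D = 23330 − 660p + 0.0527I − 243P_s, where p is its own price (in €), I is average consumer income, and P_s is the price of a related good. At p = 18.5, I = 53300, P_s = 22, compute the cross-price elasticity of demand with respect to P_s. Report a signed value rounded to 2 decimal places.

-0.62

At the given values, D = 23330 − 660(18.5) + 0.0527(53300) − 243(22) = 8582.91.
∂D/∂P_s = -243.
E = (-243) × (22/8582.91) = -0.6228…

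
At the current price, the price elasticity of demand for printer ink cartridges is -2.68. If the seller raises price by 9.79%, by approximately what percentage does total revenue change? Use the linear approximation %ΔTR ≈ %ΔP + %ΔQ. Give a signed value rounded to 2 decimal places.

-16.45%

%ΔQ ≈ Ed × %ΔP = (-2.68) × (+9.79%) = -26.2372%
%ΔTR ≈ %ΔP + %ΔQ = (+9.79%) + (-26.2372%) = -16.4472%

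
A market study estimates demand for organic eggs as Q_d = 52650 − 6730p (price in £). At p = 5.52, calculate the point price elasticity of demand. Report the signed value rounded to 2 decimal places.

-2.40

dQ_d/dp = −6730. At p = 5.52, Q_d = 52650 − 6730(5.52) = 15500.4.
Ed = (dQ_d/dp)·(p/Q_d) = −6730 × (5.52/15500.4) = -2.3966…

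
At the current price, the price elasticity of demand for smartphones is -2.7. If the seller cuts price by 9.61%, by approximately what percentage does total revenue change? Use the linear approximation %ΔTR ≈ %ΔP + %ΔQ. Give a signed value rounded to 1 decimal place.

+16.3%

%ΔQ ≈ Ed × %ΔP = (-2.7) × (-9.61%) = +25.9470%
%ΔTR ≈ %ΔP + %ΔQ = (-9.61%) + (+25.9470%) = +16.3370%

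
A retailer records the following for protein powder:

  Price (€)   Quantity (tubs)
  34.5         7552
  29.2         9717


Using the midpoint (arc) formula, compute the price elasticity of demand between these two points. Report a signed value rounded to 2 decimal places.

%ΔQ = (9717 − 7552) / [(7552 + 9717)/2] = 2165/8634.5 = 0.250738…
%ΔP = (29.2 − 34.5) / [(34.5 + 29.2)/2] = -5.3/31.85 = -0.166405…
Arc Ed = %ΔQ / %ΔP = (2165/8634.5) / (-5.3/31.85) = -1.5067…

-1.51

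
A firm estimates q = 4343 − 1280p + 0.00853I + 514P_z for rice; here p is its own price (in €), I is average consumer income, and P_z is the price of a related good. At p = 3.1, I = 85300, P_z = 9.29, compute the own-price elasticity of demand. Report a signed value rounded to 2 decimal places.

-0.68

At the given values, q = 4343 − 1280(3.1) + 0.00853(85300) + 514(9.29) = 5877.669.
∂q/∂p = −1280.
E = (-1280) × (3.1/5877.669) = -0.6750…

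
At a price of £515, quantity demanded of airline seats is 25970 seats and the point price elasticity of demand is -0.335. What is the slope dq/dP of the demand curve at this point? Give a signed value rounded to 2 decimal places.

Ed = (dq/dP)·(P/q) ⇒ dq/dP = Ed·q/P = (-0.335)·25970/515 = -16.8931…

-16.89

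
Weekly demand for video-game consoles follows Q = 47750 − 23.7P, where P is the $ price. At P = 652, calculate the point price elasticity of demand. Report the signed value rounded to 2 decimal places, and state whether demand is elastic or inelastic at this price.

-0.48; inelastic

dQ/dP = −23.7. At P = 652, Q = 47750 − 23.7(652) = 32297.6.
Ed = (dQ/dP)·(P/Q) = −23.7 × (652/32297.6) = -0.4784…
|Ed| = 0.48 < 1, so demand is inelastic.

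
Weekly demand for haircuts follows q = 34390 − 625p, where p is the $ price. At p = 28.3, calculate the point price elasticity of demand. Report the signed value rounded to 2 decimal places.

-1.06

dq/dp = −625. At p = 28.3, q = 34390 − 625(28.3) = 16702.5.
Ed = (dq/dp)·(p/q) = −625 × (28.3/16702.5) = -1.0589…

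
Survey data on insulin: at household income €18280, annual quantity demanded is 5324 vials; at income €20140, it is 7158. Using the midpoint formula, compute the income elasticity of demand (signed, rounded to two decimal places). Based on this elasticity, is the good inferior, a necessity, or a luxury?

%ΔQ = (7158 − 5324)/[( 5324 + 7158)/2] = 1834/6241 = 0.293863…
%ΔIncome = (20140 − 18280)/[( 18280 + 20140)/2] = 1860/19210 = 0.096824…
E_income = (1834/6241) / (1860/19210) = 3.0350…
E_income > 1 ⇒ normal good, luxury.

3.04; luxury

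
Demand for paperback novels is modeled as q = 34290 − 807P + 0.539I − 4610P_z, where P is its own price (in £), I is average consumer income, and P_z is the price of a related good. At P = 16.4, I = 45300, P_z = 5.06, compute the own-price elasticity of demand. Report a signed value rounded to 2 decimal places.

At the given values, q = 34290 − 807(16.4) + 0.539(45300) − 4610(5.06) = 22145.3.
∂q/∂P = −807.
E = (-807) × (16.4/22145.3) = -0.5976…

-0.60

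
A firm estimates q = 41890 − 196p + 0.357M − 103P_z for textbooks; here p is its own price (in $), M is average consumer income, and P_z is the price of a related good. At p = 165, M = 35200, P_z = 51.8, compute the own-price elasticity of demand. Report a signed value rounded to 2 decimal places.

-1.93

At the given values, q = 41890 − 196(165) + 0.357(35200) − 103(51.8) = 16781.
∂q/∂p = −196.
E = (-196) × (165/16781) = -1.9271…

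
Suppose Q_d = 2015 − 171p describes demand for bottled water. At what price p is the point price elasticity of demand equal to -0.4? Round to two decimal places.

3.37

Ed = −171p/(2015 − 171p). Set this equal to -0.4:
171p = 0.4·(2015 − 171p) ⇒ 171p(1 + 0.4) = 0.4·2015
p = 0.4·2015 / (171·1.4) = 3.3667…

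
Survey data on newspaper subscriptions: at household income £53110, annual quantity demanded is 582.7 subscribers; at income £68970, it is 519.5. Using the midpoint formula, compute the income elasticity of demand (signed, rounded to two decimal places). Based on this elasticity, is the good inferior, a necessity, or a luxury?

-0.44; inferior

%ΔQ = (519.5 − 582.7)/[( 582.7 + 519.5)/2] = -63.2/551.1 = -0.114679…
%ΔIncome = (68970 − 53110)/[( 53110 + 68970)/2] = 15860/61040 = 0.259829…
E_income = (-63.2/551.1) / (15860/61040) = -0.4413…
E_income < 0 ⇒ inferior good.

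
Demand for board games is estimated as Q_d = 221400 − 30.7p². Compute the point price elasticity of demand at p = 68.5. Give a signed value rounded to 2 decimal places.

dQ_d/dp = −2·30.7·p = -4205.9. At p = 68.5, Q_d = 77347.925.
Ed = (dQ_d/dp)·(p/Q_d) = (-4205.9) × (68.5/77347.925) = -3.7247…

-3.72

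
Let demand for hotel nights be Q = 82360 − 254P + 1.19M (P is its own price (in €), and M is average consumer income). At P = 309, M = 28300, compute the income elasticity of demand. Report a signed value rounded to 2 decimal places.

0.90

At the given values, Q = 82360 − 254(309) + 1.19(28300) = 37551.
∂Q/∂M = 1.19.
E = (1.19) × (28300/37551) = 0.8968…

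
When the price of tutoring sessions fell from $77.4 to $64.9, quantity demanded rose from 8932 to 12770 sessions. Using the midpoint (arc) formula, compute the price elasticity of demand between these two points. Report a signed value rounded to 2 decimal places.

%ΔQ = (12770 − 8932) / [(8932 + 12770)/2] = 3838/10851 = 0.353700…
%ΔP = (64.9 − 77.4) / [(77.4 + 64.9)/2] = -12.5/71.15 = -0.175685…
Arc Ed = %ΔQ / %ΔP = (3838/10851) / (-12.5/71.15) = -2.0132…

-2.01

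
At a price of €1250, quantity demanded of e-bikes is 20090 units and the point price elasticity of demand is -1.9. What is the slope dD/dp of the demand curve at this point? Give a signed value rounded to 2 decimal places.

Ed = (dD/dp)·(p/D) ⇒ dD/dp = Ed·D/p = (-1.9)·20090/1250 = -30.5368

-30.54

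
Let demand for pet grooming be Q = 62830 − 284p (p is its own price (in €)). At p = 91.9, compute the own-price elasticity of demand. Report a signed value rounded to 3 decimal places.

At the given values, Q = 62830 − 284(91.9) = 36730.4.
∂Q/∂p = −284.
E = (-284) × (91.9/36730.4) = -0.71057…

-0.711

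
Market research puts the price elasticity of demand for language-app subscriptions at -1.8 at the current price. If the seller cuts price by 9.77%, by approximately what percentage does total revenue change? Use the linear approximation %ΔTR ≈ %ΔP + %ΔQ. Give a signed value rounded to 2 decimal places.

%ΔQ ≈ Ed × %ΔP = (-1.8) × (-9.77%) = +17.5860%
%ΔTR ≈ %ΔP + %ΔQ = (-9.77%) + (+17.5860%) = +7.8160%

+7.82%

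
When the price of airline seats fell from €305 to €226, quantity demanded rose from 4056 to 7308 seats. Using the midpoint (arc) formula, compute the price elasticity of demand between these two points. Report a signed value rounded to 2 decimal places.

%ΔQ = (7308 − 4056) / [(4056 + 7308)/2] = 3252/5682 = 0.572333…
%ΔP = (226 − 305) / [(305 + 226)/2] = -79/265.5 = -0.297551…
Arc Ed = %ΔQ / %ΔP = (3252/5682) / (-79/265.5) = -1.9234…

-1.92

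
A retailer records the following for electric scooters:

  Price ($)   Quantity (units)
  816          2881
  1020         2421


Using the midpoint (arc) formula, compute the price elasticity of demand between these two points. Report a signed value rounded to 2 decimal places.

%ΔQ = (2421 − 2881) / [(2881 + 2421)/2] = -460/2651 = -0.173519…
%ΔP = (1020 − 816) / [(816 + 1020)/2] = 204/918 = 0.222222…
Arc Ed = %ΔQ / %ΔP = (-460/2651) / (204/918) = -0.7808…

-0.78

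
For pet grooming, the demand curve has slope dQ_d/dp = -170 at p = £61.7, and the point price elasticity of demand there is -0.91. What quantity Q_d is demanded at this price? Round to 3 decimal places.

11526.374

Ed = (dQ_d/dp)·(p/Q_d) ⇒ Q_d = (dQ_d/dp)·p/Ed = (-170)·61.7/(-0.91) = 11526.37362…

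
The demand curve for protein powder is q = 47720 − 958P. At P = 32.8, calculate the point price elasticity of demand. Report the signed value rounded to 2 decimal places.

-1.93

dq/dP = −958. At P = 32.8, q = 47720 − 958(32.8) = 16297.6.
Ed = (dq/dP)·(P/q) = −958 × (32.8/16297.6) = -1.9280…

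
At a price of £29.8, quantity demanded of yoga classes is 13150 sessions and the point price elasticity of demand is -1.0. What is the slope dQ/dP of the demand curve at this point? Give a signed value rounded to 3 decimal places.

Ed = (dQ/dP)·(P/Q) ⇒ dQ/dP = Ed·Q/P = (-1.0)·13150/29.8 = -441.27516…

-441.275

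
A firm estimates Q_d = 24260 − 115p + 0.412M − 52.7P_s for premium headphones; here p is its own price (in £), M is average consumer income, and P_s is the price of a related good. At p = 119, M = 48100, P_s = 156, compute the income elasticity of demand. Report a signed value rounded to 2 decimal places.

0.89

At the given values, Q_d = 24260 − 115(119) + 0.412(48100) − 52.7(156) = 22171.
∂Q_d/∂M = 0.412.
E = (0.412) × (48100/22171) = 0.8938…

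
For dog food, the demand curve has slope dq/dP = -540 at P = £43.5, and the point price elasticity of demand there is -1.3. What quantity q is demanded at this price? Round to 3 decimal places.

18069.231

Ed = (dq/dP)·(P/q) ⇒ q = (dq/dP)·P/Ed = (-540)·43.5/(-1.3) = 18069.23076…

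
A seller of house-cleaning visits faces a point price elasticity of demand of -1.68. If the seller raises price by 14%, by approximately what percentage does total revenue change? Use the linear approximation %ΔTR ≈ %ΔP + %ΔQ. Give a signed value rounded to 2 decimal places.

-9.52%

%ΔQ ≈ Ed × %ΔP = (-1.68) × (+14%) = -23.5200%
%ΔTR ≈ %ΔP + %ΔQ = (+14%) + (-23.5200%) = -9.5200%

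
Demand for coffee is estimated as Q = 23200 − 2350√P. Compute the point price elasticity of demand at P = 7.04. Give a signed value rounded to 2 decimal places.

dQ/dP = −2350/(2√P) = -442.845. At P = 7.04, Q = 16964.7.
Ed = (dQ/dP)·(P/Q) = (-442.845) × (7.04/16964.7) = -0.1837…

-0.18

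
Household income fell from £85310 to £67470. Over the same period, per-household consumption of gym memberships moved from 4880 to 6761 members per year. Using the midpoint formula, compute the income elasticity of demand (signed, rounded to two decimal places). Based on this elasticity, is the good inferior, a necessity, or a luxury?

%ΔQ = (6761 − 4880)/[( 4880 + 6761)/2] = 1881/5820.5 = 0.323168…
%ΔIncome = (67470 − 85310)/[( 85310 + 67470)/2] = -17840/76390 = -0.233538…
E_income = (1881/5820.5) / (-17840/76390) = -1.3837…
E_income < 0 ⇒ inferior good.

-1.38; inferior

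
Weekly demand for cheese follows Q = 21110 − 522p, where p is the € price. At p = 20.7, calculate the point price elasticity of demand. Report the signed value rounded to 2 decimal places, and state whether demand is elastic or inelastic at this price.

-1.05; elastic

dQ/dp = −522. At p = 20.7, Q = 21110 − 522(20.7) = 10304.6.
Ed = (dQ/dp)·(p/Q) = −522 × (20.7/10304.6) = -1.0485…
|Ed| = 1.05 > 1, so demand is elastic.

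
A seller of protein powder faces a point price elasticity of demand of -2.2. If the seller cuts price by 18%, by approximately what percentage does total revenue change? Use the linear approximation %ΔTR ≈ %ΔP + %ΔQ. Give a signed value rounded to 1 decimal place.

%ΔQ ≈ Ed × %ΔP = (-2.2) × (-18%) = +39.6000%
%ΔTR ≈ %ΔP + %ΔQ = (-18%) + (+39.6000%) = +21.6000%

+21.6%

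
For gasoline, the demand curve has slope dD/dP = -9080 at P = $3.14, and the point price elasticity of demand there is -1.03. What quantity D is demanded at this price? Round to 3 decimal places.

27680.777

Ed = (dD/dP)·(P/D) ⇒ D = (dD/dP)·P/Ed = (-9080)·3.14/(-1.03) = 27680.77669…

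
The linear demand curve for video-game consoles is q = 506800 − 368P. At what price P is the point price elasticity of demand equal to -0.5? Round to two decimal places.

459.06

Ed = −368P/(506800 − 368P). Set this equal to -0.5:
368P = 0.5·(506800 − 368P) ⇒ 368P(1 + 0.5) = 0.5·506800
P = 0.5·506800 / (368·1.5) = 459.0579…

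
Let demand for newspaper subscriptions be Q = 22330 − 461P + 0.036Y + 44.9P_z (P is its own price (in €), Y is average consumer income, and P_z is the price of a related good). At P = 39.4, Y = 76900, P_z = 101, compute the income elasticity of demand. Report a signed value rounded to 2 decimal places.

At the given values, Q = 22330 − 461(39.4) + 0.036(76900) + 44.9(101) = 11469.9.
∂Q/∂Y = 0.036.
E = (0.036) × (76900/11469.9) = 0.2413…

0.24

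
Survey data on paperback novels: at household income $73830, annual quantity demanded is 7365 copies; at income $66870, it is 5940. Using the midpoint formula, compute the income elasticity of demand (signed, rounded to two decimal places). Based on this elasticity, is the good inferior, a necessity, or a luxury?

%ΔQ = (5940 − 7365)/[( 7365 + 5940)/2] = -1425/6652.5 = -0.214205…
%ΔIncome = (66870 − 73830)/[( 73830 + 66870)/2] = -6960/70350 = -0.098933…
E_income = (-1425/6652.5) / (-6960/70350) = 2.1651…
E_income > 1 ⇒ normal good, luxury.

2.17; luxury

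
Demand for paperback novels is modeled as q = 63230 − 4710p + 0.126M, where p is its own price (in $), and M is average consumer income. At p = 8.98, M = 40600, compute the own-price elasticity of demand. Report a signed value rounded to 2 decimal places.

At the given values, q = 63230 − 4710(8.98) + 0.126(40600) = 26049.8.
∂q/∂p = −4710.
E = (-4710) × (8.98/26049.8) = -1.6236…

-1.62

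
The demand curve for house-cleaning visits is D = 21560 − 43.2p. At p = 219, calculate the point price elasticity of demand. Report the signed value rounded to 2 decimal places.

dD/dp = −43.2. At p = 219, D = 21560 − 43.2(219) = 12099.2.
Ed = (dD/dp)·(p/D) = −43.2 × (219/12099.2) = -0.7819…

-0.78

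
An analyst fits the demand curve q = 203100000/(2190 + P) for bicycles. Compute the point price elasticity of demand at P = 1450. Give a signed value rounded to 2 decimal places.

-0.40

dq/dP = −203100000/(2190 + P)² = -15.3288. At P = 1450, q = 55796.7.
Ed = (dq/dP)·(P/q) = (-15.3288) × (1450/55796.7) = -0.3983…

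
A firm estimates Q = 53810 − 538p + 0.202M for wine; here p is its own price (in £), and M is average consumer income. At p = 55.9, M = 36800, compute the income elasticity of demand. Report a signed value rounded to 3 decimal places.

0.238

At the given values, Q = 53810 − 538(55.9) + 0.202(36800) = 31169.4.
∂Q/∂M = 0.202.
E = (0.202) × (36800/31169.4) = 0.23849…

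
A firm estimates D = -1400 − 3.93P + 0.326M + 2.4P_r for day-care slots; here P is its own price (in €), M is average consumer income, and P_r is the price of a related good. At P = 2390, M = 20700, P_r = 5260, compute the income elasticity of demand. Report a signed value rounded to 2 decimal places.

0.79

At the given values, D = -1400 − 3.93(2390) + 0.326(20700) + 2.4(5260) = 8579.5.
∂D/∂M = 0.326.
E = (0.326) × (20700/8579.5) = 0.7865…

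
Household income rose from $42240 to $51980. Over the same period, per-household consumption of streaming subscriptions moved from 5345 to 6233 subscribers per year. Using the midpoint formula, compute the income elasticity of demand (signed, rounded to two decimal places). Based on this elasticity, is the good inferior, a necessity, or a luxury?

0.74; necessity

%ΔQ = (6233 − 5345)/[( 5345 + 6233)/2] = 888/5789 = 0.153394…
%ΔIncome = (51980 − 42240)/[( 42240 + 51980)/2] = 9740/47110 = 0.206750…
E_income = (888/5789) / (9740/47110) = 0.7419…
0 < E_income < 1 ⇒ normal good, necessity.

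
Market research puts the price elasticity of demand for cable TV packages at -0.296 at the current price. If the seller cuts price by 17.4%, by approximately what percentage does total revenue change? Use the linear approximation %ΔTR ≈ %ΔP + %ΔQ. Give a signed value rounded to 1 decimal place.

-12.2%

%ΔQ ≈ Ed × %ΔP = (-0.296) × (-17.4%) = +5.1504%
%ΔTR ≈ %ΔP + %ΔQ = (-17.4%) + (+5.1504%) = -12.2496%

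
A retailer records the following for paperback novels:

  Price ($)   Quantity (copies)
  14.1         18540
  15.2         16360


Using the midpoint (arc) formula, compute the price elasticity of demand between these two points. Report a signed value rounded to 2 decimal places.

%ΔQ = (16360 − 18540) / [(18540 + 16360)/2] = -2180/17450 = -0.124928…
%ΔP = (15.2 − 14.1) / [(14.1 + 15.2)/2] = 1.1/14.65 = 0.075085…
Arc Ed = %ΔQ / %ΔP = (-2180/17450) / (1.1/14.65) = -1.6638…

-1.66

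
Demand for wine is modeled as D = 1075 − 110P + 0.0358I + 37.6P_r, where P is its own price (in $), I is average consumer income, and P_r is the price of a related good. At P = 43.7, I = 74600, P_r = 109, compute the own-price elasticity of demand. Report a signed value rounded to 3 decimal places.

-1.583

At the given values, D = 1075 − 110(43.7) + 0.0358(74600) + 37.6(109) = 3037.08.
∂D/∂P = −110.
E = (-110) × (43.7/3037.08) = -1.58277…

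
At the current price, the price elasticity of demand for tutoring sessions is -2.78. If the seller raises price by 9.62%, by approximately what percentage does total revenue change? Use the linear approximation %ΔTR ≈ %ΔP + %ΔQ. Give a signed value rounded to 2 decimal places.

-17.12%

%ΔQ ≈ Ed × %ΔP = (-2.78) × (+9.62%) = -26.7436%
%ΔTR ≈ %ΔP + %ΔQ = (+9.62%) + (-26.7436%) = -17.1236%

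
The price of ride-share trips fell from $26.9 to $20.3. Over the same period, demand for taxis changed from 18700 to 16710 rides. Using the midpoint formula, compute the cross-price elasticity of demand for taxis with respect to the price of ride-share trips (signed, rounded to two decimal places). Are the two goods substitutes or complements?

%ΔQ_{taxis} = (16710 − 18700)/avg = -1990/17705 = -0.112397…
%ΔP_{ride-share trips} = (20.3 − 26.9)/avg = -6.6/23.6 = -0.279661…
E_cross = (-1990/17705) / (-6.6/23.6) = 0.4019…
E_cross > 0 ⇒ the goods are substitutes.

0.40; substitutes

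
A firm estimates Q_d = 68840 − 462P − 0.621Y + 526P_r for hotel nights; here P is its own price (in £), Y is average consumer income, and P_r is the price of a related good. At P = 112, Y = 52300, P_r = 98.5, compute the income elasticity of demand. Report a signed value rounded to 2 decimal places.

-0.89

At the given values, Q_d = 68840 − 462(112) − 0.621(52300) + 526(98.5) = 36428.7.
∂Q_d/∂Y = -0.621.
E = (-0.621) × (52300/36428.7) = -0.8915…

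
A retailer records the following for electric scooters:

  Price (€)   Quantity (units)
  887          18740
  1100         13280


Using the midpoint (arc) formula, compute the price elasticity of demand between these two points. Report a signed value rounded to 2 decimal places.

%ΔQ = (13280 − 18740) / [(18740 + 13280)/2] = -5460/16010 = -0.341036…
%ΔP = (1100 − 887) / [(887 + 1100)/2] = 213/993.5 = 0.214393…
Arc Ed = %ΔQ / %ΔP = (-5460/16010) / (213/993.5) = -1.5907…

-1.59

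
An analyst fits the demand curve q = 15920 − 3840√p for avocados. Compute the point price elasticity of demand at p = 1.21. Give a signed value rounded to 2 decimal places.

dq/dp = −3840/(2√p) = -1745.45. At p = 1.21, q = 11696.
Ed = (dq/dp)·(p/q) = (-1745.45) × (1.21/11696) = -0.1805…

-0.18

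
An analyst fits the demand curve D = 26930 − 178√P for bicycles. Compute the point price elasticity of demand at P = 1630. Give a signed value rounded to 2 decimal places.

dD/dP = −178/(2√P) = -2.20443. At P = 1630, D = 19743.6.
Ed = (dD/dP)·(P/D) = (-2.20443) × (1630/19743.6) = -0.1819…

-0.18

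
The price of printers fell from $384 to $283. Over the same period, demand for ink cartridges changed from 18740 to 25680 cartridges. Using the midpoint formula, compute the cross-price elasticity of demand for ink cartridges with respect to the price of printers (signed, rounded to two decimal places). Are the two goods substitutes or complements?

%ΔQ_{ink cartridges} = (25680 − 18740)/avg = 6940/22210 = 0.312471…
%ΔP_{printers} = (283 − 384)/avg = -101/333.5 = -0.302848…
E_cross = (6940/22210) / (-101/333.5) = -1.0317…
E_cross < 0 ⇒ the goods are complements.

-1.03; complements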